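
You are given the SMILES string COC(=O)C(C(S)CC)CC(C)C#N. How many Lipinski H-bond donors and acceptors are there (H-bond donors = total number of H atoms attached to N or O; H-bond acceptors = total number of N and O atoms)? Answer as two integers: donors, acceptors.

Donors: find every N or O and count the H atoms it carries.
  atom 2 (O): bond orders sum to 2 → 0 H
  atom 4 (O): bond orders sum to 2 → 0 H
  atom 14 (N): bond orders sum to 3 → 0 H
Lipinski HBD = 0.
Acceptors: N atoms = 1, O atoms = 2 → HBA = 3.

0, 3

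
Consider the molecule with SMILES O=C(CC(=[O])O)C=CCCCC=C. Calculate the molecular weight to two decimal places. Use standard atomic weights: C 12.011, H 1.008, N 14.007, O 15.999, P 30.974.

First, the molecular formula is C10H14O3 (counting implicit H from valence).
  C: 10 × 12.011 = 120.110
  H: 14 × 1.008 = 14.112
  O: 3 × 15.999 = 47.997
Sum: 10×12.011 + 14×1.008 + 3×15.999 = 182.219 → 182.22 g/mol.

182.22 g/mol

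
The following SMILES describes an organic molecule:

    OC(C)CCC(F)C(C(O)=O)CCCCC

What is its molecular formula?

C12H23FO3

Walk through each heavy atom and fill implicit hydrogens from standard valence (C 4, N 3, O 2, S 2, halogen 1):
  atom 1: O, bond orders sum to 1 (valence 2) → 1 H
  atom 2: C, bond orders sum to 3 (valence 4) → 1 H
  atom 3: C, bond orders sum to 1 (valence 4) → 3 H
  atom 4: C, bond orders sum to 2 (valence 4) → 2 H
  atom 5: C, bond orders sum to 2 (valence 4) → 2 H
  atom 6: C, bond orders sum to 3 (valence 4) → 1 H
  atom 7: F (halogen, monovalent) → 0 H
  atom 8: C, bond orders sum to 3 (valence 4) → 1 H
  atom 9: C, bond orders sum to 4 (valence 4) → 0 H
  atom 10: O, bond orders sum to 1 (valence 2) → 1 H
  atom 11: O, bond orders sum to 2 (valence 2) → 0 H
  atom 12: C, bond orders sum to 2 (valence 4) → 2 H
  atom 13: C, bond orders sum to 2 (valence 4) → 2 H
  atom 14: C, bond orders sum to 2 (valence 4) → 2 H
  atom 15: C, bond orders sum to 2 (valence 4) → 2 H
  atom 16: C, bond orders sum to 1 (valence 4) → 3 H
Totals → C:12, H:23, F:1, O:3.
In Hill order: C12H23FO3.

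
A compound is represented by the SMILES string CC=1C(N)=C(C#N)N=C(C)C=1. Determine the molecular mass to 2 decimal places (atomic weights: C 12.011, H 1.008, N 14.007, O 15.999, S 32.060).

First, the molecular formula is C8H9N3 (counting implicit H from valence).
  C: 8 × 12.011 = 96.088
  H: 9 × 1.008 = 9.072
  N: 3 × 14.007 = 42.021
Sum: 8×12.011 + 9×1.008 + 3×14.007 = 147.181 → 147.18 g/mol.

147.18 g/mol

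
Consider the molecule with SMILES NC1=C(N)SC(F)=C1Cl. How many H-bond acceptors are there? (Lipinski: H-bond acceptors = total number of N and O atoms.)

N atoms: 2; O atoms: 0.
Lipinski HBA = 2 + 0 = 2.

2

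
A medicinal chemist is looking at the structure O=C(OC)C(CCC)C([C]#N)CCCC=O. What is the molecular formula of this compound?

C12H19NO3

Walk through each heavy atom and fill implicit hydrogens from standard valence (C 4, N 3, O 2, S 2, halogen 1):
  atom 1: O, bond orders sum to 2 (valence 2) → 0 H
  atom 2: C, bond orders sum to 4 (valence 4) → 0 H
  atom 3: O, bond orders sum to 2 (valence 2) → 0 H
  atom 4: C, bond orders sum to 1 (valence 4) → 3 H
  atom 5: C, bond orders sum to 3 (valence 4) → 1 H
  atom 6: C, bond orders sum to 2 (valence 4) → 2 H
  atom 7: C, bond orders sum to 2 (valence 4) → 2 H
  atom 8: C, bond orders sum to 1 (valence 4) → 3 H
  atom 9: C, bond orders sum to 3 (valence 4) → 1 H
  atom 10: C with explicit H count 0
  atom 11: N, bond orders sum to 3 (valence 3) → 0 H
  atom 12: C, bond orders sum to 2 (valence 4) → 2 H
  atom 13: C, bond orders sum to 2 (valence 4) → 2 H
  atom 14: C, bond orders sum to 2 (valence 4) → 2 H
  atom 15: C, bond orders sum to 3 (valence 4) → 1 H
  atom 16: O, bond orders sum to 2 (valence 2) → 0 H
Totals → C:12, H:19, N:1, O:3.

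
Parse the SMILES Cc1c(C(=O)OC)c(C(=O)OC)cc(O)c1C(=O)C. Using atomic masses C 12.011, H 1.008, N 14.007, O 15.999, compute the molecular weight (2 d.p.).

First, the molecular formula is C13H14O6 (counting implicit H from valence).
  C: 13 × 12.011 = 156.143
  H: 14 × 1.008 = 14.112
  O: 6 × 15.999 = 95.994
Sum: 13×12.011 + 14×1.008 + 6×15.999 = 266.249 → 266.25 g/mol.

266.25 g/mol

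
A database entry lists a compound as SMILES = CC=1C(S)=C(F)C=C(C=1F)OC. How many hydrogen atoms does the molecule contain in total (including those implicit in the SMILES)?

Walk through each heavy atom and fill implicit hydrogens from standard valence (C 4, N 3, O 2, S 2, halogen 1):
  atom 1: C, bond orders sum to 1 (valence 4) → 3 H
  atom 2: C, bond orders sum to 4 (valence 4) → 0 H
  atom 3: C, bond orders sum to 4 (valence 4) → 0 H
  atom 4: S, bond orders sum to 1 (valence 2) → 1 H
  atom 5: C, bond orders sum to 4 (valence 4) → 0 H
  atom 6: F (halogen, monovalent) → 0 H
  atom 7: C, bond orders sum to 3 (valence 4) → 1 H
  atom 8: C, bond orders sum to 4 (valence 4) → 0 H
  atom 9: C, bond orders sum to 4 (valence 4) → 0 H
  atom 10: F (halogen, monovalent) → 0 H
  atom 11: O, bond orders sum to 2 (valence 2) → 0 H
  atom 12: C, bond orders sum to 1 (valence 4) → 3 H
Total hydrogens: 8.

8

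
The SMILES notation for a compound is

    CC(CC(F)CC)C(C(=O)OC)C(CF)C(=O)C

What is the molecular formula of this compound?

C13H22F2O3

Walk through each heavy atom and fill implicit hydrogens from standard valence (C 4, N 3, O 2, S 2, halogen 1):
  atom 1: C, bond orders sum to 1 (valence 4) → 3 H
  atom 2: C, bond orders sum to 3 (valence 4) → 1 H
  atom 3: C, bond orders sum to 2 (valence 4) → 2 H
  atom 4: C, bond orders sum to 3 (valence 4) → 1 H
  atom 5: F (halogen, monovalent) → 0 H
  atom 6: C, bond orders sum to 2 (valence 4) → 2 H
  atom 7: C, bond orders sum to 1 (valence 4) → 3 H
  atom 8: C, bond orders sum to 3 (valence 4) → 1 H
  atom 9: C, bond orders sum to 4 (valence 4) → 0 H
  atom 10: O, bond orders sum to 2 (valence 2) → 0 H
  atom 11: O, bond orders sum to 2 (valence 2) → 0 H
  atom 12: C, bond orders sum to 1 (valence 4) → 3 H
  atom 13: C, bond orders sum to 3 (valence 4) → 1 H
  atom 14: C, bond orders sum to 2 (valence 4) → 2 H
  atom 15: F (halogen, monovalent) → 0 H
  atom 16: C, bond orders sum to 4 (valence 4) → 0 H
  atom 17: O, bond orders sum to 2 (valence 2) → 0 H
  atom 18: C, bond orders sum to 1 (valence 4) → 3 H
Totals → C:13, H:22, F:2, O:3.
In Hill order: C13H22F2O3.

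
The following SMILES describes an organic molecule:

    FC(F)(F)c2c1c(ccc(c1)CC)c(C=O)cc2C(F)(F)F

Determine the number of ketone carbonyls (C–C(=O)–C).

Scan the SMILES for the ketone motif — none present.
Groups that are present: 1 aldehyde.

0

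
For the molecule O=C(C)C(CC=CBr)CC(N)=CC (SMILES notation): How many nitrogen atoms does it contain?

1

Scan the SMILES for N atoms (remember two-letter symbols like Cl and Br are single atoms).
Nitrogen count: 1.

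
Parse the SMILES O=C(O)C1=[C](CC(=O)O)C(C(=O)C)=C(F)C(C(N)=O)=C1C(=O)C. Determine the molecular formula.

Walk through each heavy atom and fill implicit hydrogens from standard valence (C 4, N 3, O 2, S 2, halogen 1):
  atom 1: O, bond orders sum to 2 (valence 2) → 0 H
  atom 2: C, bond orders sum to 4 (valence 4) → 0 H
  atom 3: O, bond orders sum to 1 (valence 2) → 1 H
  atom 4: C, bond orders sum to 4 (valence 4) → 0 H
  atom 5: C with explicit H count 0
  atom 6: C, bond orders sum to 2 (valence 4) → 2 H
  atom 7: C, bond orders sum to 4 (valence 4) → 0 H
  atom 8: O, bond orders sum to 2 (valence 2) → 0 H
  atom 9: O, bond orders sum to 1 (valence 2) → 1 H
  atom 10: C, bond orders sum to 4 (valence 4) → 0 H
  atom 11: C, bond orders sum to 4 (valence 4) → 0 H
  atom 12: O, bond orders sum to 2 (valence 2) → 0 H
  atom 13: C, bond orders sum to 1 (valence 4) → 3 H
  atom 14: C, bond orders sum to 4 (valence 4) → 0 H
  atom 15: F (halogen, monovalent) → 0 H
  atom 16: C, bond orders sum to 4 (valence 4) → 0 H
  atom 17: C, bond orders sum to 4 (valence 4) → 0 H
  atom 18: N, bond orders sum to 1 (valence 3) → 2 H
  atom 19: O, bond orders sum to 2 (valence 2) → 0 H
  atom 20: C, bond orders sum to 4 (valence 4) → 0 H
  atom 21: C, bond orders sum to 4 (valence 4) → 0 H
  atom 22: O, bond orders sum to 2 (valence 2) → 0 H
  atom 23: C, bond orders sum to 1 (valence 4) → 3 H
Totals → C:14, H:12, F:1, N:1, O:7.
In Hill order: C14H12FNO7.

C14H12FNO7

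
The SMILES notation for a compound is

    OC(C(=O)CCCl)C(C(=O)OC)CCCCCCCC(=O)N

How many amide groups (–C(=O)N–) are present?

1

The amide motif appears at heavy-atom position 20 in the SMILES.
Other groups present: 1 ester, 1 hydroxyl, 1 ketone.
Amide count: 1.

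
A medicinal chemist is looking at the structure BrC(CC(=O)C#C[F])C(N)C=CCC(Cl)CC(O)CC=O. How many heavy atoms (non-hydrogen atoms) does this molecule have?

Every atom symbol written in the SMILES (organic subset) is one heavy atom; implicit H are not written.
Heavy atoms by element → Br:1, C:14, Cl:1, F:1, N:1, O:3.
Total: 21.

21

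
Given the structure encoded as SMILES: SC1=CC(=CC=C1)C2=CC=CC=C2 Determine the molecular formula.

Walk through each heavy atom and fill implicit hydrogens from standard valence (C 4, N 3, O 2, S 2, halogen 1):
  atom 1: S, bond orders sum to 1 (valence 2) → 1 H
  atom 2: C, bond orders sum to 4 (valence 4) → 0 H
  atom 3: C, bond orders sum to 3 (valence 4) → 1 H
  atom 4: C, bond orders sum to 4 (valence 4) → 0 H
  atom 5: C, bond orders sum to 3 (valence 4) → 1 H
  atom 6: C, bond orders sum to 3 (valence 4) → 1 H
  atom 7: C, bond orders sum to 3 (valence 4) → 1 H
  atom 8: C, bond orders sum to 4 (valence 4) → 0 H
  atom 9: C, bond orders sum to 3 (valence 4) → 1 H
  atom 10: C, bond orders sum to 3 (valence 4) → 1 H
  atom 11: C, bond orders sum to 3 (valence 4) → 1 H
  atom 12: C, bond orders sum to 3 (valence 4) → 1 H
  atom 13: C, bond orders sum to 3 (valence 4) → 1 H
Totals → C:12, H:10, S:1.
In Hill order: C12H10S.

C12H10S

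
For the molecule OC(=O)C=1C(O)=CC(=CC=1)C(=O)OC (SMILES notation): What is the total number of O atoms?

Scan the SMILES for O atoms (remember two-letter symbols like Cl and Br are single atoms).
Oxygen count: 5.

5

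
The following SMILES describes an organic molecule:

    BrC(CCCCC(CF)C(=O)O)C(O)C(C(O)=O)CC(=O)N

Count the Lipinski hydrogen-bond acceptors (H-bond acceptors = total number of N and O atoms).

N atoms: 1; O atoms: 6.
Lipinski HBA = 1 + 6 = 7.

7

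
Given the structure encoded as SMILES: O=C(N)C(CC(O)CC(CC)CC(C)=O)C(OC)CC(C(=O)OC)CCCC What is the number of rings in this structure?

0

In SMILES, each pair of matching ring-closure digits denotes one ring-closing bond; the number of such bonds equals the number of independent rings.
Ring-closure bonds here: 0.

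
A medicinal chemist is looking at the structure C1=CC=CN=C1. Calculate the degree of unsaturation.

4

Degree of unsaturation = (number of rings) + (number of π bonds).
Ring closures in the SMILES: 1.
π bonds: 3 double bonds (each 1 DoU) → 3 DoU from unsaturation.
Total DoU = 1 + 3 = 4.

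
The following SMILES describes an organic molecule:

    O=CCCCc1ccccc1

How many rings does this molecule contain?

1

In SMILES, each pair of matching ring-closure digits denotes one ring-closing bond; the number of such bonds equals the number of independent rings.
Ring-closure bonds here: 1.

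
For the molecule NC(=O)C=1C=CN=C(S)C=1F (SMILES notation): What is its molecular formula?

C6H5FN2OS

Walk through each heavy atom and fill implicit hydrogens from standard valence (C 4, N 3, O 2, S 2, halogen 1):
  atom 1: N, bond orders sum to 1 (valence 3) → 2 H
  atom 2: C, bond orders sum to 4 (valence 4) → 0 H
  atom 3: O, bond orders sum to 2 (valence 2) → 0 H
  atom 4: C, bond orders sum to 4 (valence 4) → 0 H
  atom 5: C, bond orders sum to 3 (valence 4) → 1 H
  atom 6: C, bond orders sum to 3 (valence 4) → 1 H
  atom 7: N, bond orders sum to 3 (valence 3) → 0 H
  atom 8: C, bond orders sum to 4 (valence 4) → 0 H
  atom 9: S, bond orders sum to 1 (valence 2) → 1 H
  atom 10: C, bond orders sum to 4 (valence 4) → 0 H
  atom 11: F (halogen, monovalent) → 0 H
Totals → C:6, H:5, F:1, N:2, O:1, S:1.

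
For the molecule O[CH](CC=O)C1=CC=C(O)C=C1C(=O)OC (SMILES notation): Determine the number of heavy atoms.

16

Every atom symbol written in the SMILES (organic subset) is one heavy atom; implicit H are not written.
Heavy atoms by element → C:11, O:5.
Total: 16.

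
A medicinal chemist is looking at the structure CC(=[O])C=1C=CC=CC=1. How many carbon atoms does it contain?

8

Count every carbon token in the SMILES (each C, including those in ring-closure positions and inside branches).
Carbon count: 8.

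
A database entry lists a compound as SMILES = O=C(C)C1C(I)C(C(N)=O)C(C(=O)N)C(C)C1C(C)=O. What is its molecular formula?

Walk through each heavy atom and fill implicit hydrogens from standard valence (C 4, N 3, O 2, S 2, halogen 1):
  atom 1: O, bond orders sum to 2 (valence 2) → 0 H
  atom 2: C, bond orders sum to 4 (valence 4) → 0 H
  atom 3: C, bond orders sum to 1 (valence 4) → 3 H
  atom 4: C, bond orders sum to 3 (valence 4) → 1 H
  atom 5: C, bond orders sum to 3 (valence 4) → 1 H
  atom 6: I (halogen, monovalent) → 0 H
  atom 7: C, bond orders sum to 3 (valence 4) → 1 H
  atom 8: C, bond orders sum to 4 (valence 4) → 0 H
  atom 9: N, bond orders sum to 1 (valence 3) → 2 H
  atom 10: O, bond orders sum to 2 (valence 2) → 0 H
  atom 11: C, bond orders sum to 3 (valence 4) → 1 H
  atom 12: C, bond orders sum to 4 (valence 4) → 0 H
  atom 13: O, bond orders sum to 2 (valence 2) → 0 H
  atom 14: N, bond orders sum to 1 (valence 3) → 2 H
  atom 15: C, bond orders sum to 3 (valence 4) → 1 H
  atom 16: C, bond orders sum to 1 (valence 4) → 3 H
  atom 17: C, bond orders sum to 3 (valence 4) → 1 H
  atom 18: C, bond orders sum to 4 (valence 4) → 0 H
  atom 19: C, bond orders sum to 1 (valence 4) → 3 H
  atom 20: O, bond orders sum to 2 (valence 2) → 0 H
Totals → C:13, H:19, I:1, N:2, O:4.
In Hill order: C13H19IN2O4.

C13H19IN2O4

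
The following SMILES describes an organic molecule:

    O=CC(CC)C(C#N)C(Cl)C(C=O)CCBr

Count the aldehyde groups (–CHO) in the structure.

The aldehyde motif appears at heavy-atom positions 2, 12 in the SMILES.
Other groups present: 1 nitrile.
Aldehyde count: 2.

2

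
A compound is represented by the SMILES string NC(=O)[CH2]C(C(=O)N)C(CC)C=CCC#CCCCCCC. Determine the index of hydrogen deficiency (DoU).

Degree of unsaturation = (number of rings) + (number of π bonds).
Ring closures in the SMILES: 0.
π bonds: 3 double bonds (each 1 DoU), 1 triple bond (each 2 DoU) → 5 DoU from unsaturation.
Total DoU = 0 + 5 = 5.

5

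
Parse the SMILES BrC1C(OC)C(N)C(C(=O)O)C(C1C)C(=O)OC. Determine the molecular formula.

Walk through each heavy atom and fill implicit hydrogens from standard valence (C 4, N 3, O 2, S 2, halogen 1):
  atom 1: Br (halogen, monovalent) → 0 H
  atom 2: C, bond orders sum to 3 (valence 4) → 1 H
  atom 3: C, bond orders sum to 3 (valence 4) → 1 H
  atom 4: O, bond orders sum to 2 (valence 2) → 0 H
  atom 5: C, bond orders sum to 1 (valence 4) → 3 H
  atom 6: C, bond orders sum to 3 (valence 4) → 1 H
  atom 7: N, bond orders sum to 1 (valence 3) → 2 H
  atom 8: C, bond orders sum to 3 (valence 4) → 1 H
  atom 9: C, bond orders sum to 4 (valence 4) → 0 H
  atom 10: O, bond orders sum to 2 (valence 2) → 0 H
  atom 11: O, bond orders sum to 1 (valence 2) → 1 H
  atom 12: C, bond orders sum to 3 (valence 4) → 1 H
  atom 13: C, bond orders sum to 3 (valence 4) → 1 H
  atom 14: C, bond orders sum to 1 (valence 4) → 3 H
  atom 15: C, bond orders sum to 4 (valence 4) → 0 H
  atom 16: O, bond orders sum to 2 (valence 2) → 0 H
  atom 17: O, bond orders sum to 2 (valence 2) → 0 H
  atom 18: C, bond orders sum to 1 (valence 4) → 3 H
Totals → C:11, H:18, Br:1, N:1, O:5.
In Hill order: C11H18BrNO5.

C11H18BrNO5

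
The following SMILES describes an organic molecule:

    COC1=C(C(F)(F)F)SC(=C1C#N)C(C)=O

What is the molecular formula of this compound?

C9H6F3NO2S

Walk through each heavy atom and fill implicit hydrogens from standard valence (C 4, N 3, O 2, S 2, halogen 1):
  atom 1: C, bond orders sum to 1 (valence 4) → 3 H
  atom 2: O, bond orders sum to 2 (valence 2) → 0 H
  atom 3: C, bond orders sum to 4 (valence 4) → 0 H
  atom 4: C, bond orders sum to 4 (valence 4) → 0 H
  atom 5: C, bond orders sum to 4 (valence 4) → 0 H
  atom 6: F (halogen, monovalent) → 0 H
  atom 7: F (halogen, monovalent) → 0 H
  atom 8: F (halogen, monovalent) → 0 H
  atom 9: S, bond orders sum to 2 (valence 2) → 0 H
  atom 10: C, bond orders sum to 4 (valence 4) → 0 H
  atom 11: C, bond orders sum to 4 (valence 4) → 0 H
  atom 12: C, bond orders sum to 4 (valence 4) → 0 H
  atom 13: N, bond orders sum to 3 (valence 3) → 0 H
  atom 14: C, bond orders sum to 4 (valence 4) → 0 H
  atom 15: C, bond orders sum to 1 (valence 4) → 3 H
  atom 16: O, bond orders sum to 2 (valence 2) → 0 H
Totals → C:9, H:6, F:3, N:1, O:2, S:1.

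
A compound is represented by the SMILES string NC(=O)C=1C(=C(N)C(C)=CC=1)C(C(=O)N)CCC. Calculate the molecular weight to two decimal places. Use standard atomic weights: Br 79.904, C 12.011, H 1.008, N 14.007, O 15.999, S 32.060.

First, the molecular formula is C13H19N3O2 (counting implicit H from valence).
  C: 13 × 12.011 = 156.143
  H: 19 × 1.008 = 19.152
  N: 3 × 14.007 = 42.021
  O: 2 × 15.999 = 31.998
Sum: 13×12.011 + 19×1.008 + 3×14.007 + 2×15.999 = 249.314 → 249.31 g/mol.

249.31 g/mol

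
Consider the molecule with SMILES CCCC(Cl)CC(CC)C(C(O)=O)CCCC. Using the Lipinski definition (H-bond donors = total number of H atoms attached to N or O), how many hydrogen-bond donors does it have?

1

Donors: find every N or O and count the H atoms it carries.
  atom 12 (O): bond orders sum to 1 → 1 H
  atom 13 (O): bond orders sum to 2 → 0 H
Lipinski HBD = 1.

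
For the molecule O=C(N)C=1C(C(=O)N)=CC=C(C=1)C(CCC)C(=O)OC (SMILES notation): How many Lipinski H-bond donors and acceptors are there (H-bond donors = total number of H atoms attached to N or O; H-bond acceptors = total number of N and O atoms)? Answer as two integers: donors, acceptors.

Donors: find every N or O and count the H atoms it carries.
  atom 1 (O): bond orders sum to 2 → 0 H
  atom 3 (N): bond orders sum to 1 → 2 H
  atom 7 (O): bond orders sum to 2 → 0 H
  atom 8 (N): bond orders sum to 1 → 2 H
  atom 18 (O): bond orders sum to 2 → 0 H
  atom 19 (O): bond orders sum to 2 → 0 H
Lipinski HBD = 4.
Acceptors: N atoms = 2, O atoms = 4 → HBA = 6.

4, 6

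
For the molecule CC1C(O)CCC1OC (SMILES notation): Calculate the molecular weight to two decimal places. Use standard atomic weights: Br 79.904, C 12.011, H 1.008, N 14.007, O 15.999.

130.19 g/mol

First, the molecular formula is C7H14O2 (counting implicit H from valence).
  C: 7 × 12.011 = 84.077
  H: 14 × 1.008 = 14.112
  O: 2 × 15.999 = 31.998
Sum: 7×12.011 + 14×1.008 + 2×15.999 = 130.187 → 130.19 g/mol.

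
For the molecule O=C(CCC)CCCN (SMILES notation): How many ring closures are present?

In SMILES, each pair of matching ring-closure digits denotes one ring-closing bond; the number of such bonds equals the number of independent rings.
Ring-closure bonds here: 0.

0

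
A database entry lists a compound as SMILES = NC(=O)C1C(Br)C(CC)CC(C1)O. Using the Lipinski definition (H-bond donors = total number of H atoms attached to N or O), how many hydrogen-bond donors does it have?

3

Donors: find every N or O and count the H atoms it carries.
  atom 1 (N): bond orders sum to 1 → 2 H
  atom 3 (O): bond orders sum to 2 → 0 H
  atom 13 (O): bond orders sum to 1 → 1 H
Lipinski HBD = 3.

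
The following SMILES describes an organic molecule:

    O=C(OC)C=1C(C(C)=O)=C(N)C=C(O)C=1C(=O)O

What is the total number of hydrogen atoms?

Walk through each heavy atom and fill implicit hydrogens from standard valence (C 4, N 3, O 2, S 2, halogen 1):
  atom 1: O, bond orders sum to 2 (valence 2) → 0 H
  atom 2: C, bond orders sum to 4 (valence 4) → 0 H
  atom 3: O, bond orders sum to 2 (valence 2) → 0 H
  atom 4: C, bond orders sum to 1 (valence 4) → 3 H
  atom 5: C, bond orders sum to 4 (valence 4) → 0 H
  atom 6: C, bond orders sum to 4 (valence 4) → 0 H
  atom 7: C, bond orders sum to 4 (valence 4) → 0 H
  atom 8: C, bond orders sum to 1 (valence 4) → 3 H
  atom 9: O, bond orders sum to 2 (valence 2) → 0 H
  atom 10: C, bond orders sum to 4 (valence 4) → 0 H
  atom 11: N, bond orders sum to 1 (valence 3) → 2 H
  atom 12: C, bond orders sum to 3 (valence 4) → 1 H
  atom 13: C, bond orders sum to 4 (valence 4) → 0 H
  atom 14: O, bond orders sum to 1 (valence 2) → 1 H
  atom 15: C, bond orders sum to 4 (valence 4) → 0 H
  atom 16: C, bond orders sum to 4 (valence 4) → 0 H
  atom 17: O, bond orders sum to 2 (valence 2) → 0 H
  atom 18: O, bond orders sum to 1 (valence 2) → 1 H
Total hydrogens: 11.

11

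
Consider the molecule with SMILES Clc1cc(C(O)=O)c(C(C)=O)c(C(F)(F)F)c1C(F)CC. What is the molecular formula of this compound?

C13H11ClF4O3

Walk through each heavy atom and fill implicit hydrogens from standard valence (C 4, N 3, O 2, S 2, halogen 1); for lowercase aromatic atoms, an aromatic c carries 1 H when it has two neighbours and 0 H with three, and aromatic n carries 0 H:
  atom 1: Cl (halogen, monovalent) → 0 H
  atom 2: aromatic c, 3 neighbours → 0 H
  atom 3: aromatic c, 2 neighbours → 1 H
  atom 4: aromatic c, 3 neighbours → 0 H
  atom 5: C, bond orders sum to 4 (valence 4) → 0 H
  atom 6: O, bond orders sum to 1 (valence 2) → 1 H
  atom 7: O, bond orders sum to 2 (valence 2) → 0 H
  atom 8: aromatic c, 3 neighbours → 0 H
  atom 9: C, bond orders sum to 4 (valence 4) → 0 H
  atom 10: C, bond orders sum to 1 (valence 4) → 3 H
  atom 11: O, bond orders sum to 2 (valence 2) → 0 H
  atom 12: aromatic c, 3 neighbours → 0 H
  atom 13: C, bond orders sum to 4 (valence 4) → 0 H
  atom 14: F (halogen, monovalent) → 0 H
  atom 15: F (halogen, monovalent) → 0 H
  atom 16: F (halogen, monovalent) → 0 H
  atom 17: aromatic c, 3 neighbours → 0 H
  atom 18: C, bond orders sum to 3 (valence 4) → 1 H
  atom 19: F (halogen, monovalent) → 0 H
  atom 20: C, bond orders sum to 2 (valence 4) → 2 H
  atom 21: C, bond orders sum to 1 (valence 4) → 3 H
Totals → C:13, H:11, Cl:1, F:4, O:3.
In Hill order: C13H11ClF4O3.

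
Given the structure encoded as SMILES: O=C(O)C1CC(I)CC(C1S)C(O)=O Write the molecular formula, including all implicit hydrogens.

C8H11IO4S

Walk through each heavy atom and fill implicit hydrogens from standard valence (C 4, N 3, O 2, S 2, halogen 1):
  atom 1: O, bond orders sum to 2 (valence 2) → 0 H
  atom 2: C, bond orders sum to 4 (valence 4) → 0 H
  atom 3: O, bond orders sum to 1 (valence 2) → 1 H
  atom 4: C, bond orders sum to 3 (valence 4) → 1 H
  atom 5: C, bond orders sum to 2 (valence 4) → 2 H
  atom 6: C, bond orders sum to 3 (valence 4) → 1 H
  atom 7: I (halogen, monovalent) → 0 H
  atom 8: C, bond orders sum to 2 (valence 4) → 2 H
  atom 9: C, bond orders sum to 3 (valence 4) → 1 H
  atom 10: C, bond orders sum to 3 (valence 4) → 1 H
  atom 11: S, bond orders sum to 1 (valence 2) → 1 H
  atom 12: C, bond orders sum to 4 (valence 4) → 0 H
  atom 13: O, bond orders sum to 1 (valence 2) → 1 H
  atom 14: O, bond orders sum to 2 (valence 2) → 0 H
Totals → C:8, H:11, I:1, O:4, S:1.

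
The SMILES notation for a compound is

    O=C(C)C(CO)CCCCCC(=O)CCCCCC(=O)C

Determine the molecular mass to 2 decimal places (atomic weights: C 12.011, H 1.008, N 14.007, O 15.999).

298.42 g/mol

First, the molecular formula is C17H30O4 (counting implicit H from valence).
  C: 17 × 12.011 = 204.187
  H: 30 × 1.008 = 30.240
  O: 4 × 15.999 = 63.996
Sum: 17×12.011 + 30×1.008 + 4×15.999 = 298.423 → 298.42 g/mol.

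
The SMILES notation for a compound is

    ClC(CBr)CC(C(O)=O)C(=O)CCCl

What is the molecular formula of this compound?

C8H11BrCl2O3

Walk through each heavy atom and fill implicit hydrogens from standard valence (C 4, N 3, O 2, S 2, halogen 1):
  atom 1: Cl (halogen, monovalent) → 0 H
  atom 2: C, bond orders sum to 3 (valence 4) → 1 H
  atom 3: C, bond orders sum to 2 (valence 4) → 2 H
  atom 4: Br (halogen, monovalent) → 0 H
  atom 5: C, bond orders sum to 2 (valence 4) → 2 H
  atom 6: C, bond orders sum to 3 (valence 4) → 1 H
  atom 7: C, bond orders sum to 4 (valence 4) → 0 H
  atom 8: O, bond orders sum to 1 (valence 2) → 1 H
  atom 9: O, bond orders sum to 2 (valence 2) → 0 H
  atom 10: C, bond orders sum to 4 (valence 4) → 0 H
  atom 11: O, bond orders sum to 2 (valence 2) → 0 H
  atom 12: C, bond orders sum to 2 (valence 4) → 2 H
  atom 13: C, bond orders sum to 2 (valence 4) → 2 H
  atom 14: Cl (halogen, monovalent) → 0 H
Totals → C:8, H:11, Br:1, Cl:2, O:3.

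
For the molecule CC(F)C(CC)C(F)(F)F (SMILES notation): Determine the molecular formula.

Walk through each heavy atom and fill implicit hydrogens from standard valence (C 4, N 3, O 2, S 2, halogen 1):
  atom 1: C, bond orders sum to 1 (valence 4) → 3 H
  atom 2: C, bond orders sum to 3 (valence 4) → 1 H
  atom 3: F (halogen, monovalent) → 0 H
  atom 4: C, bond orders sum to 3 (valence 4) → 1 H
  atom 5: C, bond orders sum to 2 (valence 4) → 2 H
  atom 6: C, bond orders sum to 1 (valence 4) → 3 H
  atom 7: C, bond orders sum to 4 (valence 4) → 0 H
  atom 8: F (halogen, monovalent) → 0 H
  atom 9: F (halogen, monovalent) → 0 H
  atom 10: F (halogen, monovalent) → 0 H
Totals → C:6, H:10, F:4.

C6H10F4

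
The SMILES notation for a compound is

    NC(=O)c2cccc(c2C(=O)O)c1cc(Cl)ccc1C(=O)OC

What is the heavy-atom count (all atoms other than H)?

Every atom symbol written in the SMILES (organic subset) is one heavy atom; implicit H are not written.
Heavy atoms by element → C:16, Cl:1, N:1, O:5.
Total: 23.

23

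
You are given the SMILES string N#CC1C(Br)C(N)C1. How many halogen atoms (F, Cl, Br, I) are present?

Halogen atoms appear at heavy-atom position 5 (1×Br).
Other groups present: 1 nitrile, 1 primary amine.
Halogen count: 1.

1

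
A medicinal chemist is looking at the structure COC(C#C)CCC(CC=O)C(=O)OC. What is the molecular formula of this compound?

Walk through each heavy atom and fill implicit hydrogens from standard valence (C 4, N 3, O 2, S 2, halogen 1):
  atom 1: C, bond orders sum to 1 (valence 4) → 3 H
  atom 2: O, bond orders sum to 2 (valence 2) → 0 H
  atom 3: C, bond orders sum to 3 (valence 4) → 1 H
  atom 4: C, bond orders sum to 4 (valence 4) → 0 H
  atom 5: C, bond orders sum to 3 (valence 4) → 1 H
  atom 6: C, bond orders sum to 2 (valence 4) → 2 H
  atom 7: C, bond orders sum to 2 (valence 4) → 2 H
  atom 8: C, bond orders sum to 3 (valence 4) → 1 H
  atom 9: C, bond orders sum to 2 (valence 4) → 2 H
  atom 10: C, bond orders sum to 3 (valence 4) → 1 H
  atom 11: O, bond orders sum to 2 (valence 2) → 0 H
  atom 12: C, bond orders sum to 4 (valence 4) → 0 H
  atom 13: O, bond orders sum to 2 (valence 2) → 0 H
  atom 14: O, bond orders sum to 2 (valence 2) → 0 H
  atom 15: C, bond orders sum to 1 (valence 4) → 3 H
Totals → C:11, H:16, O:4.
In Hill order: C11H16O4.

C11H16O4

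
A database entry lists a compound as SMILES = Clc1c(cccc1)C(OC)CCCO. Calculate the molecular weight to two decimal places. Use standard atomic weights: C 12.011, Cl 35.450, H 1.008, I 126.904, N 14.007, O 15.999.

214.69 g/mol

First, the molecular formula is C11H15ClO2 (counting implicit H from valence).
  C: 11 × 12.011 = 132.121
  Cl: 1 × 35.450 = 35.450
  H: 15 × 1.008 = 15.120
  O: 2 × 15.999 = 31.998
Sum: 11×12.011 + 1×35.450 + 15×1.008 + 2×15.999 = 214.689 → 214.69 g/mol.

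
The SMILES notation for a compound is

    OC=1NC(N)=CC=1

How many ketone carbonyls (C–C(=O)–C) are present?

Scan the SMILES for the ketone motif — none present.
Groups that are present: 1 hydroxyl, 1 primary amine.

0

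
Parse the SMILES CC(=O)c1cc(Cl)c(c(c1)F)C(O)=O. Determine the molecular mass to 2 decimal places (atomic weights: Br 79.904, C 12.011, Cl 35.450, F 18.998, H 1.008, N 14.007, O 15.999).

First, the molecular formula is C9H6ClFO3 (counting implicit H from valence).
  C: 9 × 12.011 = 108.099
  Cl: 1 × 35.450 = 35.450
  F: 1 × 18.998 = 18.998
  H: 6 × 1.008 = 6.048
  O: 3 × 15.999 = 47.997
Sum: 9×12.011 + 1×35.450 + 1×18.998 + 6×1.008 + 3×15.999 = 216.592 → 216.59 g/mol.

216.59 g/mol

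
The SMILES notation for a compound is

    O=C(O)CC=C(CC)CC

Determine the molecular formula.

Walk through each heavy atom and fill implicit hydrogens from standard valence (C 4, N 3, O 2, S 2, halogen 1):
  atom 1: O, bond orders sum to 2 (valence 2) → 0 H
  atom 2: C, bond orders sum to 4 (valence 4) → 0 H
  atom 3: O, bond orders sum to 1 (valence 2) → 1 H
  atom 4: C, bond orders sum to 2 (valence 4) → 2 H
  atom 5: C, bond orders sum to 3 (valence 4) → 1 H
  atom 6: C, bond orders sum to 4 (valence 4) → 0 H
  atom 7: C, bond orders sum to 2 (valence 4) → 2 H
  atom 8: C, bond orders sum to 1 (valence 4) → 3 H
  atom 9: C, bond orders sum to 2 (valence 4) → 2 H
  atom 10: C, bond orders sum to 1 (valence 4) → 3 H
Totals → C:8, H:14, O:2.
In Hill order: C8H14O2.

C8H14O2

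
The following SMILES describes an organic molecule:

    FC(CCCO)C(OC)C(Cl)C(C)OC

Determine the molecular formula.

C10H20ClFO3

Walk through each heavy atom and fill implicit hydrogens from standard valence (C 4, N 3, O 2, S 2, halogen 1):
  atom 1: F (halogen, monovalent) → 0 H
  atom 2: C, bond orders sum to 3 (valence 4) → 1 H
  atom 3: C, bond orders sum to 2 (valence 4) → 2 H
  atom 4: C, bond orders sum to 2 (valence 4) → 2 H
  atom 5: C, bond orders sum to 2 (valence 4) → 2 H
  atom 6: O, bond orders sum to 1 (valence 2) → 1 H
  atom 7: C, bond orders sum to 3 (valence 4) → 1 H
  atom 8: O, bond orders sum to 2 (valence 2) → 0 H
  atom 9: C, bond orders sum to 1 (valence 4) → 3 H
  atom 10: C, bond orders sum to 3 (valence 4) → 1 H
  atom 11: Cl (halogen, monovalent) → 0 H
  atom 12: C, bond orders sum to 3 (valence 4) → 1 H
  atom 13: C, bond orders sum to 1 (valence 4) → 3 H
  atom 14: O, bond orders sum to 2 (valence 2) → 0 H
  atom 15: C, bond orders sum to 1 (valence 4) → 3 H
Totals → C:10, H:20, Cl:1, F:1, O:3.
In Hill order: C10H20ClFO3.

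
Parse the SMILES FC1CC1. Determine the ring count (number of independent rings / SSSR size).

In SMILES, each pair of matching ring-closure digits denotes one ring-closing bond; the number of such bonds equals the number of independent rings.
Ring-closure bonds here: 1.

1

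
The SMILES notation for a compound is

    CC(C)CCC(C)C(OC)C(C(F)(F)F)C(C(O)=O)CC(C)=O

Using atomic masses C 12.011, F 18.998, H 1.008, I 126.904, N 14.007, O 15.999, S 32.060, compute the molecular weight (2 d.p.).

First, the molecular formula is C16H27F3O4 (counting implicit H from valence).
  C: 16 × 12.011 = 192.176
  F: 3 × 18.998 = 56.994
  H: 27 × 1.008 = 27.216
  O: 4 × 15.999 = 63.996
Sum: 16×12.011 + 3×18.998 + 27×1.008 + 4×15.999 = 340.382 → 340.38 g/mol.

340.38 g/mol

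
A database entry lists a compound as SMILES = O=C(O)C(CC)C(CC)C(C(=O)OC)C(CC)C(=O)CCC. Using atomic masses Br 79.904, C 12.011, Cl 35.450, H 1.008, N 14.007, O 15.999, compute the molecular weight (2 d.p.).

First, the molecular formula is C17H30O5 (counting implicit H from valence).
  C: 17 × 12.011 = 204.187
  H: 30 × 1.008 = 30.240
  O: 5 × 15.999 = 79.995
Sum: 17×12.011 + 30×1.008 + 5×15.999 = 314.422 → 314.42 g/mol.

314.42 g/mol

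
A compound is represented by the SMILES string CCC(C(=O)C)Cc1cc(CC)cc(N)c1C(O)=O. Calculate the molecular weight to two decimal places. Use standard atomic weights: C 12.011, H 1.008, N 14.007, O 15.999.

First, the molecular formula is C15H21NO3 (counting implicit H from valence).
  C: 15 × 12.011 = 180.165
  H: 21 × 1.008 = 21.168
  N: 1 × 14.007 = 14.007
  O: 3 × 15.999 = 47.997
Sum: 15×12.011 + 21×1.008 + 1×14.007 + 3×15.999 = 263.337 → 263.34 g/mol.

263.34 g/mol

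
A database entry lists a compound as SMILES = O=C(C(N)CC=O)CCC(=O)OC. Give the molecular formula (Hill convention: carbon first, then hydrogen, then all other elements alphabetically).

C8H13NO4

Walk through each heavy atom and fill implicit hydrogens from standard valence (C 4, N 3, O 2, S 2, halogen 1):
  atom 1: O, bond orders sum to 2 (valence 2) → 0 H
  atom 2: C, bond orders sum to 4 (valence 4) → 0 H
  atom 3: C, bond orders sum to 3 (valence 4) → 1 H
  atom 4: N, bond orders sum to 1 (valence 3) → 2 H
  atom 5: C, bond orders sum to 2 (valence 4) → 2 H
  atom 6: C, bond orders sum to 3 (valence 4) → 1 H
  atom 7: O, bond orders sum to 2 (valence 2) → 0 H
  atom 8: C, bond orders sum to 2 (valence 4) → 2 H
  atom 9: C, bond orders sum to 2 (valence 4) → 2 H
  atom 10: C, bond orders sum to 4 (valence 4) → 0 H
  atom 11: O, bond orders sum to 2 (valence 2) → 0 H
  atom 12: O, bond orders sum to 2 (valence 2) → 0 H
  atom 13: C, bond orders sum to 1 (valence 4) → 3 H
Totals → C:8, H:13, N:1, O:4.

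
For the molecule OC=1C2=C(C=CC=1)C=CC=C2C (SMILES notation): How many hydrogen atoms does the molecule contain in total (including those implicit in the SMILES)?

Walk through each heavy atom and fill implicit hydrogens from standard valence (C 4, N 3, O 2, S 2, halogen 1):
  atom 1: O, bond orders sum to 1 (valence 2) → 1 H
  atom 2: C, bond orders sum to 4 (valence 4) → 0 H
  atom 3: C, bond orders sum to 4 (valence 4) → 0 H
  atom 4: C, bond orders sum to 4 (valence 4) → 0 H
  atom 5: C, bond orders sum to 3 (valence 4) → 1 H
  atom 6: C, bond orders sum to 3 (valence 4) → 1 H
  atom 7: C, bond orders sum to 3 (valence 4) → 1 H
  atom 8: C, bond orders sum to 3 (valence 4) → 1 H
  atom 9: C, bond orders sum to 3 (valence 4) → 1 H
  atom 10: C, bond orders sum to 3 (valence 4) → 1 H
  atom 11: C, bond orders sum to 4 (valence 4) → 0 H
  atom 12: C, bond orders sum to 1 (valence 4) → 3 H
Total hydrogens: 10.

10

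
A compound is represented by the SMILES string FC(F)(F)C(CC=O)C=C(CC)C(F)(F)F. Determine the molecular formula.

C9H10F6O

Walk through each heavy atom and fill implicit hydrogens from standard valence (C 4, N 3, O 2, S 2, halogen 1):
  atom 1: F (halogen, monovalent) → 0 H
  atom 2: C, bond orders sum to 4 (valence 4) → 0 H
  atom 3: F (halogen, monovalent) → 0 H
  atom 4: F (halogen, monovalent) → 0 H
  atom 5: C, bond orders sum to 3 (valence 4) → 1 H
  atom 6: C, bond orders sum to 2 (valence 4) → 2 H
  atom 7: C, bond orders sum to 3 (valence 4) → 1 H
  atom 8: O, bond orders sum to 2 (valence 2) → 0 H
  atom 9: C, bond orders sum to 3 (valence 4) → 1 H
  atom 10: C, bond orders sum to 4 (valence 4) → 0 H
  atom 11: C, bond orders sum to 2 (valence 4) → 2 H
  atom 12: C, bond orders sum to 1 (valence 4) → 3 H
  atom 13: C, bond orders sum to 4 (valence 4) → 0 H
  atom 14: F (halogen, monovalent) → 0 H
  atom 15: F (halogen, monovalent) → 0 H
  atom 16: F (halogen, monovalent) → 0 H
Totals → C:9, H:10, F:6, O:1.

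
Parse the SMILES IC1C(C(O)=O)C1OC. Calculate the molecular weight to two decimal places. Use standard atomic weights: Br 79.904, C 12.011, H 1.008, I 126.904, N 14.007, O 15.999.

242.01 g/mol

First, the molecular formula is C5H7IO3 (counting implicit H from valence).
  C: 5 × 12.011 = 60.055
  H: 7 × 1.008 = 7.056
  I: 1 × 126.904 = 126.904
  O: 3 × 15.999 = 47.997
Sum: 5×12.011 + 7×1.008 + 1×126.904 + 3×15.999 = 242.012 → 242.01 g/mol.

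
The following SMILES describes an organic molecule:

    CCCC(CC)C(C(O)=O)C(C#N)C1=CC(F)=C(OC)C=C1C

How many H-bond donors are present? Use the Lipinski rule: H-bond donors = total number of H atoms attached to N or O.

Donors: find every N or O and count the H atoms it carries.
  atom 9 (O): bond orders sum to 1 → 1 H
  atom 10 (O): bond orders sum to 2 → 0 H
  atom 13 (N): bond orders sum to 3 → 0 H
  atom 19 (O): bond orders sum to 2 → 0 H
Lipinski HBD = 1.

1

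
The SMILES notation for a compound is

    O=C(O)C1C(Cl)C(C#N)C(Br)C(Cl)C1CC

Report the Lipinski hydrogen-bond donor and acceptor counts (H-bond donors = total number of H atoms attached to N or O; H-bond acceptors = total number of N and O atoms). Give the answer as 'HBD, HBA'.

1, 3

Donors: find every N or O and count the H atoms it carries.
  atom 1 (O): bond orders sum to 2 → 0 H
  atom 3 (O): bond orders sum to 1 → 1 H
  atom 9 (N): bond orders sum to 3 → 0 H
Lipinski HBD = 1.
Acceptors: N atoms = 1, O atoms = 2 → HBA = 3.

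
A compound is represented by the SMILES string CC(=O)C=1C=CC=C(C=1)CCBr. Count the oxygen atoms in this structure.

Scan the SMILES for O atoms (remember two-letter symbols like Cl and Br are single atoms).
Oxygen count: 1.

1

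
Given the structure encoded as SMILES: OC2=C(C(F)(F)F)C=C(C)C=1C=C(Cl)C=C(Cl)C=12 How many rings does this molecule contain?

2

In SMILES, each pair of matching ring-closure digits denotes one ring-closing bond; the number of such bonds equals the number of independent rings.
Ring-closure bonds here: 2.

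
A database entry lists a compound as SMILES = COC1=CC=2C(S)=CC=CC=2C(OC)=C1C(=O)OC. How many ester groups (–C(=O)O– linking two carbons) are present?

The ester motif appears at heavy-atom position 16 in the SMILES.
Other groups present: 2 ether, 1 thiol.
Ester count: 1.

1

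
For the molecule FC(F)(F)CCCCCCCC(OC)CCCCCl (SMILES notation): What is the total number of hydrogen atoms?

Walk through each heavy atom and fill implicit hydrogens from standard valence (C 4, N 3, O 2, S 2, halogen 1):
  atom 1: F (halogen, monovalent) → 0 H
  atom 2: C, bond orders sum to 4 (valence 4) → 0 H
  atom 3: F (halogen, monovalent) → 0 H
  atom 4: F (halogen, monovalent) → 0 H
  atom 5: C, bond orders sum to 2 (valence 4) → 2 H
  atom 6: C, bond orders sum to 2 (valence 4) → 2 H
  atom 7: C, bond orders sum to 2 (valence 4) → 2 H
  atom 8: C, bond orders sum to 2 (valence 4) → 2 H
  atom 9: C, bond orders sum to 2 (valence 4) → 2 H
  atom 10: C, bond orders sum to 2 (valence 4) → 2 H
  atom 11: C, bond orders sum to 2 (valence 4) → 2 H
  atom 12: C, bond orders sum to 3 (valence 4) → 1 H
  atom 13: O, bond orders sum to 2 (valence 2) → 0 H
  atom 14: C, bond orders sum to 1 (valence 4) → 3 H
  atom 15: C, bond orders sum to 2 (valence 4) → 2 H
  atom 16: C, bond orders sum to 2 (valence 4) → 2 H
  atom 17: C, bond orders sum to 2 (valence 4) → 2 H
  atom 18: C, bond orders sum to 2 (valence 4) → 2 H
  atom 19: Cl (halogen, monovalent) → 0 H
Total hydrogens: 26.

26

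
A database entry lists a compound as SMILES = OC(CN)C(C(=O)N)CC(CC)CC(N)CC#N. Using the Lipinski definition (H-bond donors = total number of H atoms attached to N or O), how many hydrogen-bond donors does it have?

7

Donors: find every N or O and count the H atoms it carries.
  atom 1 (O): bond orders sum to 1 → 1 H
  atom 4 (N): bond orders sum to 1 → 2 H
  atom 7 (O): bond orders sum to 2 → 0 H
  atom 8 (N): bond orders sum to 1 → 2 H
  atom 15 (N): bond orders sum to 1 → 2 H
  atom 18 (N): bond orders sum to 3 → 0 H
Lipinski HBD = 7.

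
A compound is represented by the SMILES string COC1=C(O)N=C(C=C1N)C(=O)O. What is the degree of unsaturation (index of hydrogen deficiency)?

5

Molecular formula: C7H8N2O4.
DoU = (2C + 2 + N − H − X) / 2, where X is the halogen count and O/S are ignored.
    = (2·7 + 2 + 2 − 8 − 0) / 2 = 10 / 2 = 5.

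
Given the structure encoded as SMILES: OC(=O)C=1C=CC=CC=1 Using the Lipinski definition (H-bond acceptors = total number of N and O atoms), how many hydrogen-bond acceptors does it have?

N atoms: 0; O atoms: 2.
Lipinski HBA = 0 + 2 = 2.

2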